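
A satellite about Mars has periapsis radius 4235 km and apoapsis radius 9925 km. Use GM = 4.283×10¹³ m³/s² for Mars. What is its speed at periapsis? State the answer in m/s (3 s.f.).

v ≈ 3770 m/s

Semi-major axis a = (r_p + r_a)/2 = 7080.0 km = 7.080×10⁶ m.
Vis-viva: v² = μ(2/r − 1/a) = 4.283×10¹³ × (4.723×10⁻⁷ − 1.412×10⁻⁷) = 1.418×10⁷ m²/s².
v = 3765 m/s.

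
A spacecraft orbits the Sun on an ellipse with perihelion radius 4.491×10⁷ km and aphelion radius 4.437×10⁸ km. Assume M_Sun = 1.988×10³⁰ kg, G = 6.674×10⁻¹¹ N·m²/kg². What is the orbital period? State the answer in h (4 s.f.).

μ = GM = 6.674×10⁻¹¹ × 1.988×10³⁰ = 1.327×10²⁰ m³/s².
Semi-major axis a = (r_p + r_a)/2 = (4.4910×10⁷ + 4.4370×10⁸)/2 = 2.4430×10⁸ km = 2.443×10¹¹ m.
By Kepler's third law T = 2π√(a³/μ) = 2π × 1.048×10⁷ = 6.587×10⁷ s.
= 18300 h.

T ≈ 18300 h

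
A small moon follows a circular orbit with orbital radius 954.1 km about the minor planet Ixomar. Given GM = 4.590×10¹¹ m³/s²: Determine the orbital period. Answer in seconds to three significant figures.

T ≈ 8640 seconds

r = 954.1 km = 9.541×10⁵ m.
Kepler's third law: T = 2π√(r³/μ) = 2π√((9.541×10⁵)³ / 4.590×10¹¹).
r³/μ = 1.892×10⁶ s², so T = 2π × 1.376×10³ = 8.643×10³ s.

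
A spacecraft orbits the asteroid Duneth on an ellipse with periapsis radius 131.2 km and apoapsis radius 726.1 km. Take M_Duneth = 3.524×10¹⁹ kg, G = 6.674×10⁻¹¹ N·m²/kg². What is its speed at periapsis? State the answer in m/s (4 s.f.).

μ = GM = 6.674×10⁻¹¹ × 3.524×10¹⁹ = 2.352×10⁹ m³/s².
Semi-major axis a = (r_p + r_a)/2 = 428.65 km = 4.286×10⁵ m.
Vis-viva: v² = μ(2/r − 1/a) = 2.352×10⁹ × (1.524×10⁻⁵ − 2.333×10⁻⁶) = 3.037×10⁴ m²/s².
v = 174.3 m/s.

v ≈ 174.3 m/s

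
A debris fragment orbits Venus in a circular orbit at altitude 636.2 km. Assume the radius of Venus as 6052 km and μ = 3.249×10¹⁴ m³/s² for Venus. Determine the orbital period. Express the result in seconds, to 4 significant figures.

T ≈ 6029 seconds

r = 6052 + 636.2 = 6688.2 km = 6.6882×10⁶ m.
Kepler's third law: T = 2π√(r³/μ) = 2π√((6.688×10⁶)³ / 3.249×10¹⁴).
r³/μ = 9.208×10⁵ s², so T = 2π × 9.596×10² = 6.029×10³ s.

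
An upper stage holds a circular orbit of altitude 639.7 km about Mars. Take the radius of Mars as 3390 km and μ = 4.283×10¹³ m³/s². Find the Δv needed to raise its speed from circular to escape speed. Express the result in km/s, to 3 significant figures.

r = 3390 + 639.7 = 4029.7 km = 4.0297×10⁶ m.
Circular speed v_c = √(μ/r) = 3260 m/s.
Escape speed v_esc = √(2μ/r) = √2 × v_c = 4611 m/s.
Δv = v_esc − v_c = 1350 m/s = 1.350 km/s.

Δv ≈ 1.35 km/s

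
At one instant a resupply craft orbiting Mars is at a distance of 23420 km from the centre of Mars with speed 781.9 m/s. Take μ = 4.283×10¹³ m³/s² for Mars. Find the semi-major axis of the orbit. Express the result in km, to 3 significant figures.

a ≈ 14100 km

r = 2.342×10⁷ m.
Specific orbital energy ε = v²/2 − μ/r = (781.9)²/2 − 4.283×10¹³/2.342×10⁷ = -1.523×10⁶ J/kg.
Since ε = −μ/(2a), a = −μ/(2ε) = 1.406×10⁷ m = 14060 km.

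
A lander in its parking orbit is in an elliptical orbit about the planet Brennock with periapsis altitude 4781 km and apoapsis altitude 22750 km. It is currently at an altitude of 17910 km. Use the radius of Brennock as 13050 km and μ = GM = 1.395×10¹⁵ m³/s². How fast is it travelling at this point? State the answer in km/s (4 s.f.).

v ≈ 6.172 km/s

r_p = 13050 + 4781 = 17831 km = 1.7831×10⁷ m.
r_a = 13050 + 22750 = 35800 km = 3.5800×10⁷ m.
r = 13050 + 17910 = 30960 km = 3.096×10⁷ m.
Semi-major axis a = (r_p + r_a)/2 = 26816 km = 2.682×10⁷ m.
Vis-viva: v² = μ(2/r − 1/a) = 1.395×10¹⁵ × (6.460×10⁻⁸ − 3.729×10⁻⁸) = 3.809×10⁷ m²/s².
v = 6172 m/s = 6.172 km/s.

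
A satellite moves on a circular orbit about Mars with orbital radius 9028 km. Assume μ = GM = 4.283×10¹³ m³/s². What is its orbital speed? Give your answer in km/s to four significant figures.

v ≈ 2.178 km/s

r = 9028 km = 9.028×10⁶ m.
For a circular orbit v = √(μ/r) = √(4.283×10¹³ / 9.028×10⁶) = √(4.744×10⁶) = 2178 m/s.
That is 2.178 km/s.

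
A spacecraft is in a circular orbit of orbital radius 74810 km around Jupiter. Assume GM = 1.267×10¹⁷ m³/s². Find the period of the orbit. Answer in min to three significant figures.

T ≈ 190 min

r = 74810 km = 7.481×10⁷ m.
Kepler's third law: T = 2π√(r³/μ) = 2π√((7.481×10⁷)³ / 1.267×10¹⁷).
r³/μ = 3.304×10⁶ s², so T = 2π × 1.818×10³ = 1.142×10⁴ s.
Converting: 1.142×10⁴ s ÷ 60.00 = 190.4 min.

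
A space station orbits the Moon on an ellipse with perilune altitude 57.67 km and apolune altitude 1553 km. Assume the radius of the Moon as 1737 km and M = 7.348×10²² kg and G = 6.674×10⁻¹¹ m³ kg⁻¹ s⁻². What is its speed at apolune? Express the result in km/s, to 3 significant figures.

v ≈ 1.03 km/s

μ = GM = 6.674×10⁻¹¹ × 7.348×10²² = 4.904×10¹² m³/s².
r_p = 1737 + 57.67 = 1794.7 km = 1.7947×10⁶ m.
r_a = 1737 + 1553 = 3290.0 km = 3.2900×10⁶ m.
Semi-major axis a = (r_p + r_a)/2 = 2542.3 km = 2.542×10⁶ m.
Vis-viva: v² = μ(2/r − 1/a) = 4.904×10¹² × (6.079×10⁻⁷ − 3.933×10⁻⁷) = 1.052×10⁶ m²/s².
v = 1026 m/s = 1.026 km/s.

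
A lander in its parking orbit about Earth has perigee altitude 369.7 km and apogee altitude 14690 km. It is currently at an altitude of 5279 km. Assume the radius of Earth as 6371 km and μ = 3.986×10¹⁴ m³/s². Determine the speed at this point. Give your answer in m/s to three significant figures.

r_p = 6371 + 369.7 = 6740.7 km = 6.7407×10⁶ m.
r_a = 6371 + 14690 = 21061 km = 2.1061×10⁷ m.
r = 6371 + 5279 = 11650 km = 1.165×10⁷ m.
Semi-major axis a = (r_p + r_a)/2 = 13901 km = 1.390×10⁷ m.
Vis-viva: v² = μ(2/r − 1/a) = 3.986×10¹⁴ × (1.717×10⁻⁷ − 7.194×10⁻⁸) = 3.975×10⁷ m²/s².
v = 6305 m/s.

v ≈ 6310 m/s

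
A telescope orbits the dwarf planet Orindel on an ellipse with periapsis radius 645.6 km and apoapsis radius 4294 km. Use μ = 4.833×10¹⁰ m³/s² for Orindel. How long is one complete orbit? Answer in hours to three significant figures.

Semi-major axis a = (r_p + r_a)/2 = (645.60 + 4294.0)/2 = 2469.8 km = 2.470×10⁶ m.
By Kepler's third law T = 2π√(a³/μ) = 2π × 1.766×10⁴ = 1.109×10⁵ s.
= 30.81 hours.

T ≈ 30.8 hours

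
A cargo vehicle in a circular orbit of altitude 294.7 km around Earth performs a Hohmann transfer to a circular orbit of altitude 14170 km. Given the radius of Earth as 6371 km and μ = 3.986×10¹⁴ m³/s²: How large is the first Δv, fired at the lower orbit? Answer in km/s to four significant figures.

r₁ = 6371 + 294.7 = 6665.7 km = 6.6657×10⁶ m.
r₂ = 6371 + 14170 = 20541 km = 2.0541×10⁷ m.
Transfer ellipse a_t = (r₁ + r₂)/2 = 1.360×10⁷ m.
At r₁: circular v_c1 = √(μ/r₁) = 7733 m/s; transfer-perigee v_p = √[μ(2/r₁ − 1/a_t)] = 9502 m/s.
Δv₁ = v_p − v_c1 = 1769 m/s.
= 1.769 km/s.

Δv ≈ 1.769 km/s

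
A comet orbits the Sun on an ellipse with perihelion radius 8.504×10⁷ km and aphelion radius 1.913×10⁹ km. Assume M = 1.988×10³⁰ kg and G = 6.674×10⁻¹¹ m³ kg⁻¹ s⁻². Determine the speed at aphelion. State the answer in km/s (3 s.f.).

μ = GM = 6.674×10⁻¹¹ × 1.988×10³⁰ = 1.327×10²⁰ m³/s².
Semi-major axis a = (r_p + r_a)/2 = 9.9902×10⁸ km = 9.990×10¹¹ m.
Vis-viva: v² = μ(2/r − 1/a) = 1.327×10²⁰ × (1.045×10⁻¹² − 1.001×10⁻¹²) = 5.904×10⁶ m²/s².
v = 2430 m/s = 2.430 km/s.

v ≈ 2.43 km/s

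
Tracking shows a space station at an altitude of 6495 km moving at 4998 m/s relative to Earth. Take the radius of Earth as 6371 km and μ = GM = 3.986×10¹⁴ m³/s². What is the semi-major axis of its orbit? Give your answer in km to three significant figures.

r = 6371 + 6495 = 12866 km = 1.287×10⁷ m.
Specific orbital energy ε = v²/2 − μ/r = (4998)²/2 − 3.986×10¹⁴/1.287×10⁷ = -1.849×10⁷ J/kg.
Since ε = −μ/(2a), a = −μ/(2ε) = 1.078×10⁷ m = 10778 km.

a ≈ 10800 km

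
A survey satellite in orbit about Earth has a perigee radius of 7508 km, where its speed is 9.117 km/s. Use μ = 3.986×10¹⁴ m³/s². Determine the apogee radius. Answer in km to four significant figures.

r_p = 7.508×10⁶ m.
Specific energy ε = v²/2 − μ/r = -1.153×10⁷ J/kg, so a = −μ/(2ε) = 1.729×10⁷ m.
The apsides satisfy r_p + r_a = 2a, so the apogee radius is 2a − r_p = 2.706×10⁷ m = 27062 km.

apogee radius ≈ 27060 km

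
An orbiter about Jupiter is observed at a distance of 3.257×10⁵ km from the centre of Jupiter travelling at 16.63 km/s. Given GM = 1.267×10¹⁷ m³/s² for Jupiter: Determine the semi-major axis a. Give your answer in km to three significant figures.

r = 3.257×10⁸ m.
Specific orbital energy ε = v²/2 − μ/r = (16630)²/2 − 1.267×10¹⁷/3.257×10⁸ = -2.507×10⁸ J/kg.
Since ε = −μ/(2a), a = −μ/(2ε) = 2.527×10⁸ m = 2.5266×10⁵ km.

a ≈ 2.53×10⁵ km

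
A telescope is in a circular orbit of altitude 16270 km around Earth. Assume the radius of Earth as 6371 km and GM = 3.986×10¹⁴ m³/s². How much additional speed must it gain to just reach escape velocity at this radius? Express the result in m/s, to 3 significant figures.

r = 6371 + 16270 = 22641 km = 2.2641×10⁷ m.
Circular speed v_c = √(μ/r) = 4196 m/s.
Escape speed v_esc = √(2μ/r) = √2 × v_c = 5934 m/s.
Δv = v_esc − v_c = 1738 m/s.

Δv ≈ 1740 m/s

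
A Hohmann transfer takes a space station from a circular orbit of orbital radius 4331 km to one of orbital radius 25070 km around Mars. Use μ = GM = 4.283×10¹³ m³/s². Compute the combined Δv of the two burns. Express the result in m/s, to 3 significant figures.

Δv_total ≈ 1560 m/s

r₁ = 4331 km = 4.331×10⁶ m.
r₂ = 25070 km = 2.507×10⁷ m.
Transfer ellipse a_t = (r₁ + r₂)/2 = 1.470×10⁷ m.
At r₁: circular v_c1 = √(μ/r₁) = 3145 m/s; transfer-periapsis v_p = √[μ(2/r₁ − 1/a_t)] = 4107 m/s.
Δv₁ = v_p − v_c1 = 962.0 m/s.
At r₂: circular v_c2 = √(μ/r₂) = 1307 m/s; transfer-apoapsis v_a = √[μ(2/r₂ − 1/a_t)] = 709.5 m/s.
Δv₂ = v_c2 − v_a = 597.6 m/s.
Total Δv = Δv₁ + Δv₂ = 1560 m/s.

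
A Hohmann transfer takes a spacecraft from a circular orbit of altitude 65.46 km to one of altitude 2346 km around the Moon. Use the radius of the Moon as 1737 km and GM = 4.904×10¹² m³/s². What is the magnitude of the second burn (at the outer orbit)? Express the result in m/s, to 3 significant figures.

Δv ≈ 238 m/s

r₁ = 1737 + 65.46 = 1802.5 km = 1.8025×10⁶ m.
r₂ = 1737 + 2346 = 4083.0 km = 4.0830×10⁶ m.
Transfer ellipse a_t = (r₁ + r₂)/2 = 2.943×10⁶ m.
At r₁: circular v_c1 = √(μ/r₁) = 1649 m/s; transfer-perilune v_p = √[μ(2/r₁ − 1/a_t)] = 1943 m/s.
At r₂: circular v_c2 = √(μ/r₂) = 1096 m/s; transfer-apolune v_a = √[μ(2/r₂ − 1/a_t)] = 857.7 m/s.
Δv₂ = v_c2 − v_a = 238.2 m/s.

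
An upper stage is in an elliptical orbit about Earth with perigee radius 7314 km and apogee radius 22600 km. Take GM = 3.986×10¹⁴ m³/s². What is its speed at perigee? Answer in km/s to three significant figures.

v ≈ 9.07 km/s

Semi-major axis a = (r_p + r_a)/2 = 14957 km = 1.496×10⁷ m.
Vis-viva: v² = μ(2/r − 1/a) = 3.986×10¹⁴ × (2.734×10⁻⁷ − 6.686×10⁻⁸) = 8.235×10⁷ m²/s².
v = 9075 m/s = 9.075 km/s.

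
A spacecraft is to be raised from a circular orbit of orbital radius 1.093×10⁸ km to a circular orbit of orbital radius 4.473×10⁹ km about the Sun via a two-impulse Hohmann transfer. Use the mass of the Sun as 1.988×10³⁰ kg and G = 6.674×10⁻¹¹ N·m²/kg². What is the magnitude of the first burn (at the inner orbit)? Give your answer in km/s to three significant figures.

Δv ≈ 13.8 km/s

μ = GM = 6.674×10⁻¹¹ × 1.988×10³⁰ = 1.327×10²⁰ m³/s².
r₁ = 1.093×10⁸ km = 1.093×10¹¹ m.
r₂ = 4.473×10⁹ km = 4.473×10¹² m.
Transfer ellipse a_t = (r₁ + r₂)/2 = 2.291×10¹² m.
At r₁: circular v_c1 = √(μ/r₁) = 34840 m/s; transfer-perihelion v_p = √[μ(2/r₁ − 1/a_t)] = 48680 m/s.
Δv₁ = v_p − v_c1 = 13840 m/s.
= 13.84 km/s.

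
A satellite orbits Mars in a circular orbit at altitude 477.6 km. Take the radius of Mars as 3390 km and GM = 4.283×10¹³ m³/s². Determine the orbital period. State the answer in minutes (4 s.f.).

r = 3390 + 477.6 = 3867.6 km = 3.8676×10⁶ m.
Kepler's third law: T = 2π√(r³/μ) = 2π√((3.868×10⁶)³ / 4.283×10¹³).
r³/μ = 1.351×10⁶ s², so T = 2π × 1.162×10³ = 7.302×10³ s.
Converting: 7.302×10³ s ÷ 60.00 = 121.7 minutes.

T ≈ 121.7 minutes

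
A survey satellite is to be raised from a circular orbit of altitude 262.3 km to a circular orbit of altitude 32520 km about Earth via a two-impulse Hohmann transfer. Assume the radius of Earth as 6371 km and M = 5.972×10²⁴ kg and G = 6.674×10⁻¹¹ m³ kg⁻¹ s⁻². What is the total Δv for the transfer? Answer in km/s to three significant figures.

Δv_total ≈ 3.85 km/s

μ = GM = 6.674×10⁻¹¹ × 5.972×10²⁴ = 3.986×10¹⁴ m³/s².
r₁ = 6371 + 262.3 = 6633.3 km = 6.6333×10⁶ m.
r₂ = 6371 + 32520 = 38891 km = 3.8891×10⁷ m.
Transfer ellipse a_t = (r₁ + r₂)/2 = 2.276×10⁷ m.
At r₁: circular v_c1 = √(μ/r₁) = 7752 m/s; transfer-perigee v_p = √[μ(2/r₁ − 1/a_t)] = 10130 m/s.
Δv₁ = v_p − v_c1 = 2381 m/s.
At r₂: circular v_c2 = √(μ/r₂) = 3201 m/s; transfer-apogee v_a = √[μ(2/r₂ − 1/a_t)] = 1728 m/s.
Δv₂ = v_c2 − v_a = 1473 m/s.
Total Δv = Δv₁ + Δv₂ = 3854 m/s = 3.854 km/s.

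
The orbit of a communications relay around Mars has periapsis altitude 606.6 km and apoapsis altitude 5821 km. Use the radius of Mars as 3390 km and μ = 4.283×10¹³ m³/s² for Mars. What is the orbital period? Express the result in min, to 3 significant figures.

T ≈ 272 min

r_p = 3390 + 606.6 = 3996.6 km = 3.9966×10⁶ m.
r_a = 3390 + 5821 = 9211.0 km = 9.2110×10⁶ m.
Semi-major axis a = (r_p + r_a)/2 = (3996.6 + 9211.0)/2 = 6603.8 km = 6.604×10⁶ m.
By Kepler's third law T = 2π√(a³/μ) = 2π × 2.593×10³ = 1.629×10⁴ s.
= 271.5 min.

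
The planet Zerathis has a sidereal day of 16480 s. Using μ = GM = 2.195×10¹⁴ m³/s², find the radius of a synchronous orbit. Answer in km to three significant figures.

A synchronous orbit has period T, so by Kepler's third law a = (μT²/4π²)^(1/3).
μT²/4π² = 2.195×10¹⁴ × (1.648×10⁴)² / 39.48 = 1.510×10²¹ m³.
a = 1.147×10⁷ m = 11473 km.

r_sync ≈ 11500 km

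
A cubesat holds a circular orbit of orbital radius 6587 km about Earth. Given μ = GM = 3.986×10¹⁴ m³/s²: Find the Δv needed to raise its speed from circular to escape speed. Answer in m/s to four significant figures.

Δv ≈ 3222 m/s

r = 6587 km = 6.587×10⁶ m.
Circular speed v_c = √(μ/r) = 7779 m/s.
Escape speed v_esc = √(2μ/r) = √2 × v_c = 11000 m/s.
Δv = v_esc − v_c = 3222 m/s.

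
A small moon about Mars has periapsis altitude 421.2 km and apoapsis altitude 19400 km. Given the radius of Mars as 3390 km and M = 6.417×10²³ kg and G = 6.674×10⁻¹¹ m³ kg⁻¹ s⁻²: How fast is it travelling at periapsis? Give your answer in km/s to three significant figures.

μ = GM = 6.674×10⁻¹¹ × 6.417×10²³ = 4.283×10¹³ m³/s².
r_p = 3390 + 421.2 = 3811.2 km = 3.8112×10⁶ m.
r_a = 3390 + 19400 = 22790 km = 2.2790×10⁷ m.
Semi-major axis a = (r_p + r_a)/2 = 13301 km = 1.330×10⁷ m.
Vis-viva: v² = μ(2/r − 1/a) = 4.283×10¹³ × (5.248×10⁻⁷ − 7.518×10⁻⁸) = 1.925×10⁷ m²/s².
v = 4388 m/s = 4.388 km/s.

v ≈ 4.39 km/s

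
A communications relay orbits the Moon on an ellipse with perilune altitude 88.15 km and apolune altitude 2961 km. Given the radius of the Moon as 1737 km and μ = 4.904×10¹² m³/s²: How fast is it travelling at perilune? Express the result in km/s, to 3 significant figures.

r_p = 1737 + 88.15 = 1825.2 km = 1.8252×10⁶ m.
r_a = 1737 + 2961 = 4698.0 km = 4.6980×10⁶ m.
Semi-major axis a = (r_p + r_a)/2 = 3261.6 km = 3.262×10⁶ m.
Vis-viva: v² = μ(2/r − 1/a) = 4.904×10¹² × (1.096×10⁻⁶ − 3.066×10⁻⁷) = 3.870×10⁶ m²/s².
v = 1967 m/s = 1.967 km/s.

v ≈ 1.97 km/s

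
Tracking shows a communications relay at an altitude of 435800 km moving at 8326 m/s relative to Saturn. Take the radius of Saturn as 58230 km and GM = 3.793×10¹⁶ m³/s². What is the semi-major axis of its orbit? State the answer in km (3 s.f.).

r = 58230 + 435800 = 4.9403×10⁵ km = 4.940×10⁸ m.
Vis-viva rearranged: 1/a = 2/r − v²/μ = 4.048×10⁻⁹ − 1.828×10⁻⁹ = 2.221×10⁻⁹ m⁻¹.
a = 4.503×10⁸ m = 4.5031×10⁵ km.

a ≈ 4.50×10⁵ km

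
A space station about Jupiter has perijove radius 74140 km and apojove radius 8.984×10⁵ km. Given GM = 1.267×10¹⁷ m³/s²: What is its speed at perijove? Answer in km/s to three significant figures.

Semi-major axis a = (r_p + r_a)/2 = 4.8627×10⁵ km = 4.863×10⁸ m.
Vis-viva: v² = μ(2/r − 1/a) = 1.267×10¹⁷ × (2.698×10⁻⁸ − 2.056×10⁻⁹) = 3.157×10⁹ m²/s².
v = 56190 m/s = 56.19 km/s.

v ≈ 56.2 km/s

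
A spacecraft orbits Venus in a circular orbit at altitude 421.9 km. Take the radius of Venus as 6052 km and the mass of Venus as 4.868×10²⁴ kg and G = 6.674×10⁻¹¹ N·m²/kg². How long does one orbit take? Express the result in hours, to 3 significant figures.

μ = GM = 6.674×10⁻¹¹ × 4.868×10²⁴ = 3.249×10¹⁴ m³/s².
r = 6052 + 421.9 = 6473.9 km = 6.4739×10⁶ m.
Kepler's third law: T = 2π√(r³/μ) = 2π√((6.474×10⁶)³ / 3.249×10¹⁴).
r³/μ = 8.351×10⁵ s², so T = 2π × 9.139×10² = 5.742×10³ s.
Converting: 5.742×10³ s ÷ 3600 = 1.595 hours.

T ≈ 1.59 hours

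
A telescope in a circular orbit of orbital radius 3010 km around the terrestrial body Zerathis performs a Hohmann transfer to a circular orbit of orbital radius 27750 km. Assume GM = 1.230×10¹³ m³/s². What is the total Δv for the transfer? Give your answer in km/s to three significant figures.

Δv_total ≈ 1.07 km/s

r₁ = 3010 km = 3.010×10⁶ m.
r₂ = 27750 km = 2.775×10⁷ m.
Transfer ellipse a_t = (r₁ + r₂)/2 = 1.538×10⁷ m.
At r₁: circular v_c1 = √(μ/r₁) = 2021 m/s; transfer-periapsis v_p = √[μ(2/r₁ − 1/a_t)] = 2715 m/s.
Δv₁ = v_p − v_c1 = 693.9 m/s.
At r₂: circular v_c2 = √(μ/r₂) = 665.8 m/s; transfer-apoapsis v_a = √[μ(2/r₂ − 1/a_t)] = 294.5 m/s.
Δv₂ = v_c2 − v_a = 371.2 m/s.
Total Δv = Δv₁ + Δv₂ = 1065 m/s = 1.065 km/s.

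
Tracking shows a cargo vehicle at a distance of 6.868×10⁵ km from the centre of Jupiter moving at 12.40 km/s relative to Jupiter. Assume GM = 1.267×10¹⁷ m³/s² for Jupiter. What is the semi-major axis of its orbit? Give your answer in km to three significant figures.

a ≈ 5.89×10⁵ km

r = 6.868×10⁸ m.
Specific orbital energy ε = v²/2 − μ/r = (12400)²/2 − 1.267×10¹⁷/6.868×10⁸ = -1.076×10⁸ J/kg.
Since ε = −μ/(2a), a = −μ/(2ε) = 5.888×10⁸ m = 5.8876×10⁵ km.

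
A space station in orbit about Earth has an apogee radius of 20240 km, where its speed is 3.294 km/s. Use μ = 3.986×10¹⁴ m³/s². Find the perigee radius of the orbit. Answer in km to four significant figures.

perigee radius ≈ 7696 km

r_a = 2.024×10⁷ m.
Specific energy ε = v²/2 − μ/r = -1.427×10⁷ J/kg, so a = −μ/(2ε) = 1.397×10⁷ m.
The apsides satisfy r_p + r_a = 2a, so the perigee radius is 2a − r_a = 7.696×10⁶ m = 7695.7 km.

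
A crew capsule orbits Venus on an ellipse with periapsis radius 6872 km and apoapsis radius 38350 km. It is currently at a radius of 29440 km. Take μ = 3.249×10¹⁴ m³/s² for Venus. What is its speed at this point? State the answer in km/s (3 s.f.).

v ≈ 2.78 km/s

Semi-major axis a = (r_p + r_a)/2 = 22611 km = 2.261×10⁷ m.
Vis-viva: v² = μ(2/r − 1/a) = 3.249×10¹⁴ × (6.793×10⁻⁸ − 4.423×10⁻⁸) = 7.703×10⁶ m²/s².
v = 2775 m/s = 2.775 km/s.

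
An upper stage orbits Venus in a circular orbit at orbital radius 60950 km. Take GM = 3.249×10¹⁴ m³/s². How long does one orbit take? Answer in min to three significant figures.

T ≈ 2760 min

r = 60950 km = 6.095×10⁷ m.
Kepler's third law: T = 2π√(r³/μ) = 2π√((6.095×10⁷)³ / 3.249×10¹⁴).
r³/μ = 6.969×10⁸ s², so T = 2π × 2.640×10⁴ = 1.659×10⁵ s.
Converting: 1.659×10⁵ s ÷ 60.00 = 2764 min.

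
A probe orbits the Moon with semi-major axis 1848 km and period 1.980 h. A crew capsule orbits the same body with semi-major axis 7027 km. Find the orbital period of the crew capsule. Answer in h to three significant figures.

T₂ ≈ 14.7 h

Kepler's third law: T² ∝ a³, so T₂ = T₁ (a₂/a₁)^(3/2).
a₂/a₁ = 3.802, (a₂/a₁)^(3/2) = 7.415.
T₂ = 1.980 × 7.415 = 14.68 h.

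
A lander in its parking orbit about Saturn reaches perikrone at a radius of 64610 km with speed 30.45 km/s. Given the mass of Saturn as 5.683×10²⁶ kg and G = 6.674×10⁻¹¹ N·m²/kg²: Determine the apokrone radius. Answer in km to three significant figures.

μ = GM = 6.674×10⁻¹¹ × 5.683×10²⁶ = 3.793×10¹⁶ m³/s².
r_p = 6.461×10⁷ m.
Specific energy ε = v²/2 − μ/r = -1.234×10⁸ J/kg, so a = −μ/(2ε) = 1.536×10⁸ m.
The apsides satisfy r_p + r_a = 2a, so the apokrone radius is 2a − r_p = 2.427×10⁸ m = 2.4267×10⁵ km.

apokrone radius ≈ 2.43×10⁵ km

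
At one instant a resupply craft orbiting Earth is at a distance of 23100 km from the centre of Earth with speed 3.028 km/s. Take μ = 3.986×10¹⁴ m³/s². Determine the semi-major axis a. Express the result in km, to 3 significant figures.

r = 2.310×10⁷ m.
Specific orbital energy ε = v²/2 − μ/r = (3028)²/2 − 3.986×10¹⁴/2.310×10⁷ = -1.267×10⁷ J/kg.
Since ε = −μ/(2a), a = −μ/(2ε) = 1.573×10⁷ m = 15729 km.

a ≈ 15700 km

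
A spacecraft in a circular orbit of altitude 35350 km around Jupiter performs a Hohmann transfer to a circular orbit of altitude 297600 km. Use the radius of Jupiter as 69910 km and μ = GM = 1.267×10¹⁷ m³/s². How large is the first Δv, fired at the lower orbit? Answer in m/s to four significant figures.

r₁ = 69910 + 35350 = 105260 km = 1.0526×10⁸ m.
r₂ = 69910 + 297600 = 367510 km = 3.6751×10⁸ m.
Transfer ellipse a_t = (r₁ + r₂)/2 = 2.364×10⁸ m.
At r₁: circular v_c1 = √(μ/r₁) = 34690 m/s; transfer-perijove v_p = √[μ(2/r₁ − 1/a_t)] = 43260 m/s.
Δv₁ = v_p − v_c1 = 8565 m/s.

Δv ≈ 8565 m/s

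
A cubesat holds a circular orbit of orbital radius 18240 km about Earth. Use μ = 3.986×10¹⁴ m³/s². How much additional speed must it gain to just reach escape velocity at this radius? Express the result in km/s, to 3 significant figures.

r = 18240 km = 1.824×10⁷ m.
Circular speed v_c = √(μ/r) = 4675 m/s.
Escape speed v_esc = √(2μ/r) = √2 × v_c = 6611 m/s.
Δv = v_esc − v_c = 1936 m/s = 1.936 km/s.

Δv ≈ 1.94 km/s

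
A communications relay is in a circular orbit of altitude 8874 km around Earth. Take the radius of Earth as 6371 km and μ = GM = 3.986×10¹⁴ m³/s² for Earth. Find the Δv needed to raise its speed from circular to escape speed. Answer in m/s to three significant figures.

r = 6371 + 8874 = 15245 km = 1.5245×10⁷ m.
Circular speed v_c = √(μ/r) = 5113 m/s.
Escape speed v_esc = √(2μ/r) = √2 × v_c = 7231 m/s.
Δv = v_esc − v_c = 2118 m/s.

Δv ≈ 2120 m/s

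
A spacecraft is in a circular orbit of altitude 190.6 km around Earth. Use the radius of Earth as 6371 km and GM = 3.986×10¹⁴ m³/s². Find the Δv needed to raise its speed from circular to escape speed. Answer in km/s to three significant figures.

Δv ≈ 3.23 km/s

r = 6371 + 190.6 = 6561.6 km = 6.5616×10⁶ m.
Circular speed v_c = √(μ/r) = 7794 m/s.
Escape speed v_esc = √(2μ/r) = √2 × v_c = 11020 m/s.
Δv = v_esc − v_c = 3228 m/s = 3.228 km/s.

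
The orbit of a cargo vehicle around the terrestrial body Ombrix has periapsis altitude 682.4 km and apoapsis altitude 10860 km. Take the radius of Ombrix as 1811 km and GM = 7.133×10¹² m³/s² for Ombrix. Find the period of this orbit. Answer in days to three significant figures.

r_p = 1811 + 682.4 = 2493.4 km = 2.4934×10⁶ m.
r_a = 1811 + 10860 = 12671 km = 1.2671×10⁷ m.
Semi-major axis a = (r_p + r_a)/2 = (2493.4 + 12671)/2 = 7582.2 km = 7.582×10⁶ m.
By Kepler's third law T = 2π√(a³/μ) = 2π × 7.817×10³ = 4.912×10⁴ s.
= 0.5685 days.

T ≈ 0.568 days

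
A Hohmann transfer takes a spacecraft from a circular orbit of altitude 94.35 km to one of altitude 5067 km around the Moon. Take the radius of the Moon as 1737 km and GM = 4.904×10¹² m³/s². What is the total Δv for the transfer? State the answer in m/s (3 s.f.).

r₁ = 1737 + 94.35 = 1831.3 km = 1.8314×10⁶ m.
r₂ = 1737 + 5067 = 6804.0 km = 6.8040×10⁶ m.
Transfer ellipse a_t = (r₁ + r₂)/2 = 4.318×10⁶ m.
At r₁: circular v_c1 = √(μ/r₁) = 1636 m/s; transfer-perilune v_p = √[μ(2/r₁ − 1/a_t)] = 2054 m/s.
Δv₁ = v_p − v_c1 = 417.8 m/s.
At r₂: circular v_c2 = √(μ/r₂) = 849.0 m/s; transfer-apolune v_a = √[μ(2/r₂ − 1/a_t)] = 552.9 m/s.
Δv₂ = v_c2 − v_a = 296.1 m/s.
Total Δv = Δv₁ + Δv₂ = 713.9 m/s.

Δv_total ≈ 714 m/s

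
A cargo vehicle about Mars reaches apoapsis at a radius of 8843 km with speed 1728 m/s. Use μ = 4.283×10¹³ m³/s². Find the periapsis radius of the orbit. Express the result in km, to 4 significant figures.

periapsis radius ≈ 3941 km

r_a = 8.843×10⁶ m.
Specific energy ε = v²/2 − μ/r = -3.350×10⁶ J/kg, so a = −μ/(2ε) = 6.392×10⁶ m.
The apsides satisfy r_p + r_a = 2a, so the periapsis radius is 2a − r_a = 3.941×10⁶ m = 3940.6 km.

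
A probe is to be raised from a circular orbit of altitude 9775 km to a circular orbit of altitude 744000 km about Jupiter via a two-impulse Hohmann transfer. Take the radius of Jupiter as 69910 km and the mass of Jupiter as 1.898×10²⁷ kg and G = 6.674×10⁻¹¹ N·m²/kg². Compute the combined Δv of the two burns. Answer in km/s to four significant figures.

μ = GM = 6.674×10⁻¹¹ × 1.898×10²⁷ = 1.267×10¹⁷ m³/s².
r₁ = 69910 + 9775 = 79685 km = 7.9685×10⁷ m.
r₂ = 69910 + 744000 = 813910 km = 8.1391×10⁸ m.
Transfer ellipse a_t = (r₁ + r₂)/2 = 4.468×10⁸ m.
At r₁: circular v_c1 = √(μ/r₁) = 39870 m/s; transfer-perijove v_p = √[μ(2/r₁ − 1/a_t)] = 53810 m/s.
Δv₁ = v_p − v_c1 = 13940 m/s.
At r₂: circular v_c2 = √(μ/r₂) = 12480 m/s; transfer-apojove v_a = √[μ(2/r₂ − 1/a_t)] = 5268 m/s.
Δv₂ = v_c2 − v_a = 7207 m/s.
Total Δv = Δv₁ + Δv₂ = 21150 m/s = 21.15 km/s.

Δv_total ≈ 21.15 km/s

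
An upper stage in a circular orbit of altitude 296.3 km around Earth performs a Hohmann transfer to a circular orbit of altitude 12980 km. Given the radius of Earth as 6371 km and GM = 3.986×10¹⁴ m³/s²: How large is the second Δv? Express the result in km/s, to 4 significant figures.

r₁ = 6371 + 296.3 = 6667.3 km = 6.6673×10⁶ m.
r₂ = 6371 + 12980 = 19351 km = 1.9351×10⁷ m.
Transfer ellipse a_t = (r₁ + r₂)/2 = 1.301×10⁷ m.
At r₁: circular v_c1 = √(μ/r₁) = 7732 m/s; transfer-perigee v_p = √[μ(2/r₁ − 1/a_t)] = 9430 m/s.
At r₂: circular v_c2 = √(μ/r₂) = 4539 m/s; transfer-apogee v_a = √[μ(2/r₂ − 1/a_t)] = 3249 m/s.
Δv₂ = v_c2 − v_a = 1289 m/s.
= 1.289 km/s.

Δv ≈ 1.289 km/s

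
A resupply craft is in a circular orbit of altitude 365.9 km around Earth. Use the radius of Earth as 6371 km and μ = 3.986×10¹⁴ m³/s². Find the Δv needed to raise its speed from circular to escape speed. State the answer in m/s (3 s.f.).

r = 6371 + 365.9 = 6736.9 km = 6.7369×10⁶ m.
Circular speed v_c = √(μ/r) = 7692 m/s.
Escape speed v_esc = √(2μ/r) = √2 × v_c = 10880 m/s.
Δv = v_esc − v_c = 3186 m/s.

Δv ≈ 3190 m/s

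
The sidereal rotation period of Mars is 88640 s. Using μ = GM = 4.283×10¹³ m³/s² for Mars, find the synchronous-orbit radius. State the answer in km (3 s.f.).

A synchronous orbit has period T, so by Kepler's third law a = (μT²/4π²)^(1/3).
μT²/4π² = 4.283×10¹³ × (8.864×10⁴)² / 39.48 = 8.524×10²¹ m³.
a = 2.043×10⁷ m = 20428 km.

r_sync ≈ 20400 km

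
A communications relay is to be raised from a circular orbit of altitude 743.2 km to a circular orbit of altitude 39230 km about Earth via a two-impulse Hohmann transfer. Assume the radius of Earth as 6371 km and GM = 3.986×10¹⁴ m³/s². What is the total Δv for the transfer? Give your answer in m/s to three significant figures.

r₁ = 6371 + 743.2 = 7114.2 km = 7.1142×10⁶ m.
r₂ = 6371 + 39230 = 45601 km = 4.5601×10⁷ m.
Transfer ellipse a_t = (r₁ + r₂)/2 = 2.636×10⁷ m.
At r₁: circular v_c1 = √(μ/r₁) = 7485 m/s; transfer-perigee v_p = √[μ(2/r₁ − 1/a_t)] = 9846 m/s.
Δv₁ = v_p − v_c1 = 2360 m/s.
At r₂: circular v_c2 = √(μ/r₂) = 2957 m/s; transfer-apogee v_a = √[μ(2/r₂ − 1/a_t)] = 1536 m/s.
Δv₂ = v_c2 − v_a = 1421 m/s.
Total Δv = Δv₁ + Δv₂ = 3781 m/s.

Δv_total ≈ 3780 m/s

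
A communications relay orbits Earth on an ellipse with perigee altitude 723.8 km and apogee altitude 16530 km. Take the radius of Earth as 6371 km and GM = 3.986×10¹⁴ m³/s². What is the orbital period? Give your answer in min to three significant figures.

T ≈ 305 min

r_p = 6371 + 723.8 = 7094.8 km = 7.0948×10⁶ m.
r_a = 6371 + 16530 = 22901 km = 2.2901×10⁷ m.
Semi-major axis a = (r_p + r_a)/2 = (7094.8 + 22901)/2 = 14998 km = 1.500×10⁷ m.
By Kepler's third law T = 2π√(a³/μ) = 2π × 2.909×10³ = 1.828×10⁴ s.
= 304.7 min.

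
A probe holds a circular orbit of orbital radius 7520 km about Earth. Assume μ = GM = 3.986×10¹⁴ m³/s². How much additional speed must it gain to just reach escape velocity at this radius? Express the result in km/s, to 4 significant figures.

Δv ≈ 3.016 km/s

r = 7520 km = 7.520×10⁶ m.
Circular speed v_c = √(μ/r) = 7280 m/s.
Escape speed v_esc = √(2μ/r) = √2 × v_c = 10300 m/s.
Δv = v_esc − v_c = 3016 m/s = 3.016 km/s.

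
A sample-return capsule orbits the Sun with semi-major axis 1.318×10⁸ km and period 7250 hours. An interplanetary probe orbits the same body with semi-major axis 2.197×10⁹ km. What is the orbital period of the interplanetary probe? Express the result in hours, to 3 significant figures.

Kepler's third law: T² ∝ a³, so T₂ = T₁ (a₂/a₁)^(3/2).
a₂/a₁ = 16.67, (a₂/a₁)^(3/2) = 68.06.
T₂ = 7250 × 68.06 = 4.934×10⁵ hours.

T₂ ≈ 4.93×10⁵ hours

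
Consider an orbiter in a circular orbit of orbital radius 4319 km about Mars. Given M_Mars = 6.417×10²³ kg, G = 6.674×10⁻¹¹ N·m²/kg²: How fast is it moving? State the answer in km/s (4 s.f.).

v ≈ 3.149 km/s

μ = GM = 6.674×10⁻¹¹ × 6.417×10²³ = 4.283×10¹³ m³/s².
r = 4319 km = 4.319×10⁶ m.
For a circular orbit v = √(μ/r) = √(4.283×10¹³ / 4.319×10⁶) = √(9.916×10⁶) = 3149 m/s.
That is 3.149 km/s.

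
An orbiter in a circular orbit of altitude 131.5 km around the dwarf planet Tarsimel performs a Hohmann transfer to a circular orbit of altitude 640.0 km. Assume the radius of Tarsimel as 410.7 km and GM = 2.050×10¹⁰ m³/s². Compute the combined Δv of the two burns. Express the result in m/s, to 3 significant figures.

r₁ = 410.7 + 131.5 = 542.20 km = 5.4220×10⁵ m.
r₂ = 410.7 + 640.0 = 1050.7 km = 1.0507×10⁶ m.
Transfer ellipse a_t = (r₁ + r₂)/2 = 7.964×10⁵ m.
At r₁: circular v_c1 = √(μ/r₁) = 194.4 m/s; transfer-periapsis v_p = √[μ(2/r₁ − 1/a_t)] = 223.3 m/s.
Δv₁ = v_p − v_c1 = 28.89 m/s.
At r₂: circular v_c2 = √(μ/r₂) = 139.7 m/s; transfer-apoapsis v_a = √[μ(2/r₂ − 1/a_t)] = 115.2 m/s.
Δv₂ = v_c2 − v_a = 24.43 m/s.
Total Δv = Δv₁ + Δv₂ = 53.32 m/s.

Δv_total ≈ 53.3 m/s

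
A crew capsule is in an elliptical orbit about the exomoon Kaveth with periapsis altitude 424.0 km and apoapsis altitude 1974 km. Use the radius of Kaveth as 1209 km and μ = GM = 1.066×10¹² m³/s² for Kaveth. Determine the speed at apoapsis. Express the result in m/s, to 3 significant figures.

r_p = 1209 + 424.0 = 1633.0 km = 1.6330×10⁶ m.
r_a = 1209 + 1974 = 3183.0 km = 3.1830×10⁶ m.
Semi-major axis a = (r_p + r_a)/2 = 2408.0 km = 2.408×10⁶ m.
Vis-viva: v² = μ(2/r − 1/a) = 1.066×10¹² × (6.283×10⁻⁷ − 4.153×10⁻⁷) = 2.271×10⁵ m²/s².
v = 476.6 m/s.

v ≈ 477 m/s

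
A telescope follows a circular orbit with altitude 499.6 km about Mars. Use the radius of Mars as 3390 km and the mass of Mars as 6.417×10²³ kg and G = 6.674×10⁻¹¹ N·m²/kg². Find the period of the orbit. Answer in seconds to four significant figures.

T ≈ 7365 seconds

μ = GM = 6.674×10⁻¹¹ × 6.417×10²³ = 4.283×10¹³ m³/s².
r = 3390 + 499.6 = 3889.6 km = 3.8896×10⁶ m.
Kepler's third law: T = 2π√(r³/μ) = 2π√((3.890×10⁶)³ / 4.283×10¹³).
r³/μ = 1.374×10⁶ s², so T = 2π × 1.172×10³ = 7.365×10³ s.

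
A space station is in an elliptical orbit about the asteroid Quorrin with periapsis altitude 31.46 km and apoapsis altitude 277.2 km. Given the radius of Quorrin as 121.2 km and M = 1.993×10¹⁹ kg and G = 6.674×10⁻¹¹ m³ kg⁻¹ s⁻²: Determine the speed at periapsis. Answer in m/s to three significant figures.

μ = GM = 6.674×10⁻¹¹ × 1.993×10¹⁹ = 1.330×10⁹ m³/s².
r_p = 121.2 + 31.46 = 152.66 km = 1.5266×10⁵ m.
r_a = 121.2 + 277.2 = 398.40 km = 3.9840×10⁵ m.
Semi-major axis a = (r_p + r_a)/2 = 275.53 km = 2.755×10⁵ m.
Vis-viva: v² = μ(2/r − 1/a) = 1.330×10⁹ × (1.310×10⁻⁵ − 3.629×10⁻⁶) = 1.260×10⁴ m²/s².
v = 112.2 m/s.

v ≈ 112 m/s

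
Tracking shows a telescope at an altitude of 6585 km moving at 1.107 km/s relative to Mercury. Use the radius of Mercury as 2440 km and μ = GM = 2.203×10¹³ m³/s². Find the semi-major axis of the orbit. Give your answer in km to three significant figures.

r = 2440 + 6585 = 9025.0 km = 9.025×10⁶ m.
Specific orbital energy ε = v²/2 − μ/r = (1107)²/2 − 2.203×10¹³/9.025×10⁶ = -1.828×10⁶ J/kg.
Since ε = −μ/(2a), a = −μ/(2ε) = 6.025×10⁶ m = 6024.8 km.

a ≈ 6020 km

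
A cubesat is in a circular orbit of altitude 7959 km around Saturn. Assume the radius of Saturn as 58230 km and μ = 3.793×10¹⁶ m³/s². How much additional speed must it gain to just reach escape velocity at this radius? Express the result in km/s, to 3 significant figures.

r = 58230 + 7959 = 66189 km = 6.6189×10⁷ m.
Circular speed v_c = √(μ/r) = 23940 m/s.
Escape speed v_esc = √(2μ/r) = √2 × v_c = 33850 m/s.
Δv = v_esc − v_c = 9916 m/s = 9.916 km/s.

Δv ≈ 9.92 km/s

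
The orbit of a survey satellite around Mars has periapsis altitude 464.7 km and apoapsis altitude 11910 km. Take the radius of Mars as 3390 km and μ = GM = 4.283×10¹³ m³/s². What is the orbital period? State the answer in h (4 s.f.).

T ≈ 7.904 h

r_p = 3390 + 464.7 = 3854.7 km = 3.8547×10⁶ m.
r_a = 3390 + 11910 = 15300 km = 1.5300×10⁷ m.
Semi-major axis a = (r_p + r_a)/2 = (3854.7 + 15300)/2 = 9577.4 km = 9.577×10⁶ m.
By Kepler's third law T = 2π√(a³/μ) = 2π × 4.529×10³ = 2.846×10⁴ s.
= 7.904 h.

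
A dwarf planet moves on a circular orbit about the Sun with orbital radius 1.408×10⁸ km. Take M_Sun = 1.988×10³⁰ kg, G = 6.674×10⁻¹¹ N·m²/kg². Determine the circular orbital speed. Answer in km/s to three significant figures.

v ≈ 30.7 km/s

μ = GM = 6.674×10⁻¹¹ × 1.988×10³⁰ = 1.327×10²⁰ m³/s².
r = 1.408×10⁸ km = 1.408×10¹¹ m.
For a circular orbit v = √(μ/r) = √(1.327×10²⁰ / 1.408×10¹¹) = √(9.423×10⁸) = 30700 m/s.
That is 30.70 km/s.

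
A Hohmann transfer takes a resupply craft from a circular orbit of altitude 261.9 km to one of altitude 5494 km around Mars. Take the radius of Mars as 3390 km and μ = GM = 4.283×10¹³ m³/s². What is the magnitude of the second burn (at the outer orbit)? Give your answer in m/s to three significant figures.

r₁ = 3390 + 261.9 = 3651.9 km = 3.6519×10⁶ m.
r₂ = 3390 + 5494 = 8884.0 km = 8.8840×10⁶ m.
Transfer ellipse a_t = (r₁ + r₂)/2 = 6.268×10⁶ m.
At r₁: circular v_c1 = √(μ/r₁) = 3425 m/s; transfer-periapsis v_p = √[μ(2/r₁ − 1/a_t)] = 4077 m/s.
At r₂: circular v_c2 = √(μ/r₂) = 2196 m/s; transfer-apoapsis v_a = √[μ(2/r₂ − 1/a_t)] = 1676 m/s.
Δv₂ = v_c2 − v_a = 519.7 m/s.

Δv ≈ 520 m/s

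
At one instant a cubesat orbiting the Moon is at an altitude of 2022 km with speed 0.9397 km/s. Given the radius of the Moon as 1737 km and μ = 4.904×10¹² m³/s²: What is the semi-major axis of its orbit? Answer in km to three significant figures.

r = 1737 + 2022 = 3759.0 km = 3.759×10⁶ m.
Vis-viva rearranged: 1/a = 2/r − v²/μ = 5.321×10⁻⁷ − 1.801×10⁻⁷ = 3.520×10⁻⁷ m⁻¹.
a = 2.841×10⁶ m = 2841.0 km.

a ≈ 2840 km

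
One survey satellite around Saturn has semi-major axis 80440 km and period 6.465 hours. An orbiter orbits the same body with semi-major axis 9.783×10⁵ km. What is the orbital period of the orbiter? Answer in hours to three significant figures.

Kepler's third law: T² ∝ a³, so T₂ = T₁ (a₂/a₁)^(3/2).
a₂/a₁ = 12.16, (a₂/a₁)^(3/2) = 42.41.
T₂ = 6.465 × 42.41 = 274.2 hours.

T₂ ≈ 274 hours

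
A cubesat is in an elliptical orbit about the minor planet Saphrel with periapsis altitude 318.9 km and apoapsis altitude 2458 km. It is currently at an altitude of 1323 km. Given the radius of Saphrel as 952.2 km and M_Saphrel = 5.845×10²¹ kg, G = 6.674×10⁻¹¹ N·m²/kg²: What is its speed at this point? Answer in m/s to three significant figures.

μ = GM = 6.674×10⁻¹¹ × 5.845×10²¹ = 3.901×10¹¹ m³/s².
r_p = 952.2 + 318.9 = 1271.1 km = 1.2711×10⁶ m.
r_a = 952.2 + 2458 = 3410.2 km = 3.4102×10⁶ m.
r = 952.2 + 1323 = 2275.2 km = 2.275×10⁶ m.
Semi-major axis a = (r_p + r_a)/2 = 2340.6 km = 2.341×10⁶ m.
Vis-viva: v² = μ(2/r − 1/a) = 3.901×10¹¹ × (8.790×10⁻⁷ − 4.272×10⁻⁷) = 1.762×10⁵ m²/s².
v = 419.8 m/s.

v ≈ 420 m/s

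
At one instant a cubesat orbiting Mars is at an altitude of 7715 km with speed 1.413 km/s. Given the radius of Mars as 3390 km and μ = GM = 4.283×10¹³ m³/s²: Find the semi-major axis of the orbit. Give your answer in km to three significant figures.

r = 3390 + 7715 = 11105 km = 1.110×10⁷ m.
Specific orbital energy ε = v²/2 − μ/r = (1413)²/2 − 4.283×10¹³/1.110×10⁷ = -2.859×10⁶ J/kg.
Since ε = −μ/(2a), a = −μ/(2ε) = 7.492×10⁶ m = 7491.6 km.

a ≈ 7490 km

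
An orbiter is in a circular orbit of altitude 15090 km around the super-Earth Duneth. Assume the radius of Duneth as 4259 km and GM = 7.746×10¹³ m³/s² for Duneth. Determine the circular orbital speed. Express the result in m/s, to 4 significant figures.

r = 4259 + 15090 = 19349 km = 1.9349×10⁷ m.
For a circular orbit v = √(μ/r) = √(7.746×10¹³ / 1.935×10⁷) = √(4.003×10⁶) = 2001 m/s.

v ≈ 2001 m/s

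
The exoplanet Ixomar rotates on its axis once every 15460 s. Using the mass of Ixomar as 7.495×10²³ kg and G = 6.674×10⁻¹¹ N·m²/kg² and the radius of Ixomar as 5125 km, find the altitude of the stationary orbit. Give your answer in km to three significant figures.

h_sync ≈ 1590 km

μ = GM = 6.674×10⁻¹¹ × 7.495×10²³ = 5.002×10¹³ m³/s².
A synchronous orbit has period T, so by Kepler's third law a = (μT²/4π²)^(1/3).
μT²/4π² = 5.002×10¹³ × (1.546×10⁴)² / 39.48 = 3.028×10²⁰ m³.
a = 6.715×10⁶ m = 6715.4 km.
Altitude h = a − R = 6715.4 − 5125 = 1590.4 km.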